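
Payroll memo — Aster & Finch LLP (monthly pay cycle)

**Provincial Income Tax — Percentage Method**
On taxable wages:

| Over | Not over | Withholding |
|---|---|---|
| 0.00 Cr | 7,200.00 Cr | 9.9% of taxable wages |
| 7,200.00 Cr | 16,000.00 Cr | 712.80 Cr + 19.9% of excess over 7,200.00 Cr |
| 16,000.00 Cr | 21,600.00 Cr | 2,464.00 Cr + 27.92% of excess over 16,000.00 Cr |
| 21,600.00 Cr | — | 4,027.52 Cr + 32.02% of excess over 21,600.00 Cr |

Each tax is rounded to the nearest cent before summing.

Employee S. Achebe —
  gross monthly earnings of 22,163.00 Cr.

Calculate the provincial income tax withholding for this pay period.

Provincial Income Tax: taxable = 22,163.00 Cr
  4,027.52 Cr + 32.02% × (22,163.00 Cr − 21,600.00 Cr) = 4,027.52 Cr + 32.02% × 563.00 Cr = 4,207.79 Cr

4,207.79 Cr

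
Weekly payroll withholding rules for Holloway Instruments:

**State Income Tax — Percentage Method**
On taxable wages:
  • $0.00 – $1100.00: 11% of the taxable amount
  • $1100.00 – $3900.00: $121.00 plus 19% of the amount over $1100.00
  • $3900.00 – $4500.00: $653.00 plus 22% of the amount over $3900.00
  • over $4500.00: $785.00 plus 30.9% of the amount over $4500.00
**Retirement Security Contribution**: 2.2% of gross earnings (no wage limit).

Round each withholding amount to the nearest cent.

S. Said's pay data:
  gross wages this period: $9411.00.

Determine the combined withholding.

State Income Tax: taxable = $9411.00
  $785.00 + 30.9% × ($9411.00 − $4500.00) = $785.00 + 30.9% × $4911.00 = $2302.50
Retirement Security Contribution: 2.2% × $9411.00 = $207.04
Total: $2302.50 + $207.04 = $2509.54

$2509.54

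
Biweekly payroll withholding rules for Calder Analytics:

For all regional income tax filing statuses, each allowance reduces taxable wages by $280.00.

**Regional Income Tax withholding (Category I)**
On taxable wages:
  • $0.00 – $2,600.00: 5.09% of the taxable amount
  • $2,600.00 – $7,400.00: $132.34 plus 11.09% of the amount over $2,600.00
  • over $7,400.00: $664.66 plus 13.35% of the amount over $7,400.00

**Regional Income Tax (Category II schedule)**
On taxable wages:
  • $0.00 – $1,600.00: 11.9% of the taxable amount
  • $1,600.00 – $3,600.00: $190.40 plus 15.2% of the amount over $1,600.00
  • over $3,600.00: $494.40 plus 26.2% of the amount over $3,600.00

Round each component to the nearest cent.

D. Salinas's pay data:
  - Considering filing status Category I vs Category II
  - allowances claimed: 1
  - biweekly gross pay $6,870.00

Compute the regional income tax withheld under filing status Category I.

Regional Income Tax (Category I): taxable = $6,870.00 − 1×$280.00 = $6,590.00
  $132.34 + 11.09% × ($6,590.00 − $2,600.00) = $132.34 + 11.09% × $3,990.00 = $574.83

$574.83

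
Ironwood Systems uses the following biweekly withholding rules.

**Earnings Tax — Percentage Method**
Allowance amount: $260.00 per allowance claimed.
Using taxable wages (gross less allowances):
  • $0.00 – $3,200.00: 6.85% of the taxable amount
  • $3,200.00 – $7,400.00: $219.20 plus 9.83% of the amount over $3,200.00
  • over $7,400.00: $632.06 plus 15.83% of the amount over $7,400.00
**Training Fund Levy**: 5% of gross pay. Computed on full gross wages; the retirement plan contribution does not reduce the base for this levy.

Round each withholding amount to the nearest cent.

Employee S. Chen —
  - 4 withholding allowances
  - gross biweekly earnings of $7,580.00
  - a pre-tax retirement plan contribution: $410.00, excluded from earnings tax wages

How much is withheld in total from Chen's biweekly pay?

$886.22

Earnings Tax: taxable = $7,580.00 − $410.00 − 4×$260.00 = $6,130.00
  $219.20 + 9.83% × ($6,130.00 − $3,200.00) = $219.20 + 9.83% × $2,930.00 = $507.22
Training Fund Levy: 5% × $7,580.00 = $379.00
Total: $507.22 + $379.00 = $886.22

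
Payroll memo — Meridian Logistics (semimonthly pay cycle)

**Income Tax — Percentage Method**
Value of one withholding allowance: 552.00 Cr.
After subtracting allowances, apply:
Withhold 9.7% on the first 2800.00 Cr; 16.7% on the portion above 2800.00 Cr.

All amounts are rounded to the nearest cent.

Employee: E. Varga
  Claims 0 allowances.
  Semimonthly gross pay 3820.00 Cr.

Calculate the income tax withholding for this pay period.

Income Tax: taxable = 3820.00 Cr
  271.60 Cr + 16.7% × (3820.00 Cr − 2800.00 Cr) = 271.60 Cr + 16.7% × 1020.00 Cr = 441.94 Cr

441.94 Cr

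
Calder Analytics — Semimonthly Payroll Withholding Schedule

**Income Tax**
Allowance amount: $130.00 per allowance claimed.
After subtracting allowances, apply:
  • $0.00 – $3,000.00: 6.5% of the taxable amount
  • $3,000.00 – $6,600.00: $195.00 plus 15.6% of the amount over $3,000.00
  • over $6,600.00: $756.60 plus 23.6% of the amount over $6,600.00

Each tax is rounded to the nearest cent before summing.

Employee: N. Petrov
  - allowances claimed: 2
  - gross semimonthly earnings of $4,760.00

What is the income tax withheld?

$429.00

Income Tax: taxable = $4,760.00 − 2×$130.00 = $4,500.00
  $195.00 + 15.6% × ($4,500.00 − $3,000.00) = $195.00 + 15.6% × $1,500.00 = $429.00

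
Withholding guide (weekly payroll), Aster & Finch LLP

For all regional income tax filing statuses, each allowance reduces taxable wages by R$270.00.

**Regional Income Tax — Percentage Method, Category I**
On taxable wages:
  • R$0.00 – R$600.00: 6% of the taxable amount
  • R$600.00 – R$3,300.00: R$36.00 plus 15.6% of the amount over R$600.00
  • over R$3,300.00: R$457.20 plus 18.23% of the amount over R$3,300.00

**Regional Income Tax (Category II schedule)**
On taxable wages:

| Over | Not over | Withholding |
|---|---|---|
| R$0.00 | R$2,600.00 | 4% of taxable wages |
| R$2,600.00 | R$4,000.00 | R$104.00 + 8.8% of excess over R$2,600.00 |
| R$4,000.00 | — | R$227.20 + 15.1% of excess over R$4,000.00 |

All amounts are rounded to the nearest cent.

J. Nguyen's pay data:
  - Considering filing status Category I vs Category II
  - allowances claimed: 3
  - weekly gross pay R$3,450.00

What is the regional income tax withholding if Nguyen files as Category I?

R$354.24

Regional Income Tax (Category I): taxable = R$3,450.00 − 3×R$270.00 = R$2,640.00
  R$36.00 + 15.6% × (R$2,640.00 − R$600.00) = R$36.00 + 15.6% × R$2,040.00 = R$354.24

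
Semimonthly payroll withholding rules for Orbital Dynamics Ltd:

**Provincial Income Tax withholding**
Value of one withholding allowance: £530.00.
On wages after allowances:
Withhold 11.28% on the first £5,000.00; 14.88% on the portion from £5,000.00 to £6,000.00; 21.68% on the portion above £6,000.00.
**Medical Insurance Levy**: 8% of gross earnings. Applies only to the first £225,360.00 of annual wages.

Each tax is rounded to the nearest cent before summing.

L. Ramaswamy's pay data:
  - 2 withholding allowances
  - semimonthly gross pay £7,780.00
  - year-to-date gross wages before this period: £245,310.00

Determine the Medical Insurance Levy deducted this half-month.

Medical Insurance Levy: YTD £245,310.00 ≥ cap £225,360.00 → £0.00

£0.00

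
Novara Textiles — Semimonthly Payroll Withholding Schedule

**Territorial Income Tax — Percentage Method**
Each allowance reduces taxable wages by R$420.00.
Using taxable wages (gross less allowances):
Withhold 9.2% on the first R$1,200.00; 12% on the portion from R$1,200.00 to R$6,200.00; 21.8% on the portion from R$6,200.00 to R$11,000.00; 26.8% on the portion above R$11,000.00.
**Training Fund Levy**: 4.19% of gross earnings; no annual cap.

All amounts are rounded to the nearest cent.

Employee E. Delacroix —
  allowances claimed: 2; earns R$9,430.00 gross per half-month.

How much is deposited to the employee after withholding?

Territorial Income Tax: taxable = R$9,430.00 − 2×R$420.00 = R$8,590.00
  R$710.40 + 21.8% × (R$8,590.00 − R$6,200.00) = R$710.40 + 21.8% × R$2,390.00 = R$1,231.42
Training Fund Levy: 4.19% × R$9,430.00 = R$395.12
Total withheld: R$1,231.42 + R$395.12 = R$1,626.54
Net pay: R$9,430.00 − R$1,626.54 = R$7,803.46

R$7,803.46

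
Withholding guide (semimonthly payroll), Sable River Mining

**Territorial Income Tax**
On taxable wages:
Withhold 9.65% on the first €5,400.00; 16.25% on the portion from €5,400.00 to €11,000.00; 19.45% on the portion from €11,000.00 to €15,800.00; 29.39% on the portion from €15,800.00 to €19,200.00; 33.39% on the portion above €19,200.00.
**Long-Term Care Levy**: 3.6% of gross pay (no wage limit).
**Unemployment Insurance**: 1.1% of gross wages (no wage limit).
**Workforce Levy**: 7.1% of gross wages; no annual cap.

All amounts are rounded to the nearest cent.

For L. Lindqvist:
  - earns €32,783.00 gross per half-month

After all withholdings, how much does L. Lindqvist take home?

€21,015.29

Territorial Income Tax: taxable = €32,783.00
  €3,363.96 + 33.39% × (€32,783.00 − €19,200.00) = €3,363.96 + 33.39% × €13,583.00 = €7,899.32
Long-Term Care Levy: 3.6% × €32,783.00 = €1,180.19
Unemployment Insurance: 1.1% × €32,783.00 = €360.61
Workforce Levy: 7.1% × €32,783.00 = €2,327.59
Total withheld: €7,899.32 + €1,180.19 + €360.61 + €2,327.59 = €11,767.71
Net pay: €32,783.00 − €11,767.71 = €21,015.29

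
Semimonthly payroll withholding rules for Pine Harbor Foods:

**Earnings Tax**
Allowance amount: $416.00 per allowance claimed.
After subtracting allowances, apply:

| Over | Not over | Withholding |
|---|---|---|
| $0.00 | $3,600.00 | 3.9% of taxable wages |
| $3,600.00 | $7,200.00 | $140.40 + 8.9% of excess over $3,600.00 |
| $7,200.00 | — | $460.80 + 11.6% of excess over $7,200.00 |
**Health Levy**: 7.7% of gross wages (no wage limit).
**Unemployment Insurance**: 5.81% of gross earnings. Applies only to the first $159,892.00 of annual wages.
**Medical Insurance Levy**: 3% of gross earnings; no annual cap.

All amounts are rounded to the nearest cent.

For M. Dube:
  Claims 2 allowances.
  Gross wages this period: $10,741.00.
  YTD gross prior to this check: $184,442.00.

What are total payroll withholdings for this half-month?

Earnings Tax: taxable = $10,741.00 − 2×$416.00 = $9,909.00
  $460.80 + 11.6% × ($9,909.00 − $7,200.00) = $460.80 + 11.6% × $2,709.00 = $775.04
Health Levy: 7.7% × $10,741.00 = $827.06
Unemployment Insurance: YTD $184,442.00 ≥ cap $159,892.00 → $0.00
Medical Insurance Levy: 3% × $10,741.00 = $322.23
Total: $775.04 + $827.06 + $0.00 + $322.23 = $1,924.33

$1,924.33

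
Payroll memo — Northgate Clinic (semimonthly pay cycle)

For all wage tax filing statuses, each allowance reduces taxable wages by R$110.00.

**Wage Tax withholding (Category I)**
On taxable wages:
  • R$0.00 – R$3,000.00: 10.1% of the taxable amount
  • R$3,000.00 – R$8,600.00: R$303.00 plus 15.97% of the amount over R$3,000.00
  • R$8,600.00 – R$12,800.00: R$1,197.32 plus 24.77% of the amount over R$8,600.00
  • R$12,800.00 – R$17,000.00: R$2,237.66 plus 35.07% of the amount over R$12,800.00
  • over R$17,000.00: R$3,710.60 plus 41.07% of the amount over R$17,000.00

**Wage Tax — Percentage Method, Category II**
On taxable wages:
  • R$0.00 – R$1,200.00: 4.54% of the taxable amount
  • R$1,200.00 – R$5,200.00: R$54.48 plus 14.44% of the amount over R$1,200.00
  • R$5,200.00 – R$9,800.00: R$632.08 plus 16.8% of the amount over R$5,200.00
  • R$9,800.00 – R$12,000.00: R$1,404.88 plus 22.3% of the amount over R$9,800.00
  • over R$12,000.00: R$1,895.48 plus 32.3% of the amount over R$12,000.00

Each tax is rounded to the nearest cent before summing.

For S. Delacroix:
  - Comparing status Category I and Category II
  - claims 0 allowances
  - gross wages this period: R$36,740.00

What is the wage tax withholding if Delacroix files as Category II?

R$9,886.50

Wage Tax (Category II): taxable = R$36,740.00
  R$1,895.48 + 32.3% × (R$36,740.00 − R$12,000.00) = R$1,895.48 + 32.3% × R$24,740.00 = R$9,886.50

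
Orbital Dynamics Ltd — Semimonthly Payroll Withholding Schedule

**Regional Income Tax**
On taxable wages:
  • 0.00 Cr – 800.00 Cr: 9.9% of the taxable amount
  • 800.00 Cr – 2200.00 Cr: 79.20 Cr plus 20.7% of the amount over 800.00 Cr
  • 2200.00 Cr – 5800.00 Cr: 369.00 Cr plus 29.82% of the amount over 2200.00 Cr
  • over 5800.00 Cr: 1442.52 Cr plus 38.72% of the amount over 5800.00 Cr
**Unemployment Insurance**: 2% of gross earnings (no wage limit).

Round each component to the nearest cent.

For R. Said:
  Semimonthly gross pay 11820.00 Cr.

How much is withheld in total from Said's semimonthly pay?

Regional Income Tax: taxable = 11820.00 Cr
  1442.52 Cr + 38.72% × (11820.00 Cr − 5800.00 Cr) = 1442.52 Cr + 38.72% × 6020.00 Cr = 3773.46 Cr
Unemployment Insurance: 2% × 11820.00 Cr = 236.40 Cr
Total: 3773.46 Cr + 236.40 Cr = 4009.86 Cr

4009.86 Cr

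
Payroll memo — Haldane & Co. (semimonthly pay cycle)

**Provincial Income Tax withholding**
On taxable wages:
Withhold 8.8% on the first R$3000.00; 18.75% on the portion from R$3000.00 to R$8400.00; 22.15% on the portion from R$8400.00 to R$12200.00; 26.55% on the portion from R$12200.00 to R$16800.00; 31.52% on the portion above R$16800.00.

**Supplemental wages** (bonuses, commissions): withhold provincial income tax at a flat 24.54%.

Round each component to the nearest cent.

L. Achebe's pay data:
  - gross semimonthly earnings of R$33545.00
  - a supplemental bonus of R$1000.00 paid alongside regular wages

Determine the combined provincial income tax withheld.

Provincial Income Tax: taxable = R$33545.00
  R$3339.50 + 31.52% × (R$33545.00 − R$16800.00) = R$3339.50 + 31.52% × R$16745.00 = R$8617.52
Supplemental (24.54% flat on bonus): 24.54% × R$1000.00 = R$245.40
Total provincial income tax: R$8617.52 + R$245.40 = R$8862.92

R$8862.92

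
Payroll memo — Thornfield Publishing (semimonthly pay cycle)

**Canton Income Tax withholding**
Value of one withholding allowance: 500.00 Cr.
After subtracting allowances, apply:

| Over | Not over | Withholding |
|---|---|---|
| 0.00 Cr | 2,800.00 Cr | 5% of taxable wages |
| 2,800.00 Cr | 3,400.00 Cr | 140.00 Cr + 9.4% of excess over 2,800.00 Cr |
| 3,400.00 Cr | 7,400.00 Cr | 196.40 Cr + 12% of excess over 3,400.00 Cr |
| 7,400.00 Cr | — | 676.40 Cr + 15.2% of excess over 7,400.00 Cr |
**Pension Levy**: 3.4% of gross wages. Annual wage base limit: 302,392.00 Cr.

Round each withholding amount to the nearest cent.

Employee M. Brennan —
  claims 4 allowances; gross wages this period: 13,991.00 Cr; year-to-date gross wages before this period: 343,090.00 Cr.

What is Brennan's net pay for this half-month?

12,616.77 Cr

Canton Income Tax: taxable = 13,991.00 Cr − 4×500.00 Cr = 11,991.00 Cr
  676.40 Cr + 15.2% × (11,991.00 Cr − 7,400.00 Cr) = 676.40 Cr + 15.2% × 4,591.00 Cr = 1,374.23 Cr
Pension Levy: YTD 343,090.00 Cr ≥ cap 302,392.00 Cr → 0.00 Cr
Total withheld: 1,374.23 Cr + 0.00 Cr = 1,374.23 Cr
Net pay: 13,991.00 Cr − 1,374.23 Cr = 12,616.77 Cr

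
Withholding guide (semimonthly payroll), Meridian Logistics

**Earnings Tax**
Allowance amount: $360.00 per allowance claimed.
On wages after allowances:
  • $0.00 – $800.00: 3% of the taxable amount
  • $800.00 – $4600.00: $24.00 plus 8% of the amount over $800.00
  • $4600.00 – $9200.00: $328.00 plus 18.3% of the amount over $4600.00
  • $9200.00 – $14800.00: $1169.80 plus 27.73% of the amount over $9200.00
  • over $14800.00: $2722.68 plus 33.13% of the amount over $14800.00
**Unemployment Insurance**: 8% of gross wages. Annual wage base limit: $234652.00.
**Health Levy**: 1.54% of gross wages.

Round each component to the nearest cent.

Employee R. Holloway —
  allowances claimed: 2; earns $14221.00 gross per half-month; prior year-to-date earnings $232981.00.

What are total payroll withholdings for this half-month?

Earnings Tax: taxable = $14221.00 − 2×$360.00 = $13501.00
  $1169.80 + 27.73% × ($13501.00 − $9200.00) = $1169.80 + 27.73% × $4301.00 = $2362.47
Unemployment Insurance: cap $234652.00 − YTD $232981.00 = $1671.00 subject; 8% × $1671.00 = $133.68
Health Levy: 1.54% × $14221.00 = $219.00
Total: $2362.47 + $133.68 + $219.00 = $2715.15

$2715.15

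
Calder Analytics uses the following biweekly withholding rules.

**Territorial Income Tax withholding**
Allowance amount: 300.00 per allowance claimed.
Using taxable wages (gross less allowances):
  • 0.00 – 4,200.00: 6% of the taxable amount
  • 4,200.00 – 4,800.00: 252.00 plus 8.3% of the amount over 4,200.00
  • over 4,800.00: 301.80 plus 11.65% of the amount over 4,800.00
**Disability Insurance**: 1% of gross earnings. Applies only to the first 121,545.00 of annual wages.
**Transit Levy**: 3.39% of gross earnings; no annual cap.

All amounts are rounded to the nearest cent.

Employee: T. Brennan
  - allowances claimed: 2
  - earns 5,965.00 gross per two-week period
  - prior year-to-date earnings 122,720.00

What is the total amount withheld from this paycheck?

569.83

Territorial Income Tax: taxable = 5,965.00 − 2×300.00 = 5,365.00
  301.80 + 11.65% × (5,365.00 − 4,800.00) = 301.80 + 11.65% × 565.00 = 367.62
Disability Insurance: YTD 122,720.00 ≥ cap 121,545.00 → 0.00
Transit Levy: 3.39% × 5,965.00 = 202.21
Total: 367.62 + 0.00 + 202.21 = 569.83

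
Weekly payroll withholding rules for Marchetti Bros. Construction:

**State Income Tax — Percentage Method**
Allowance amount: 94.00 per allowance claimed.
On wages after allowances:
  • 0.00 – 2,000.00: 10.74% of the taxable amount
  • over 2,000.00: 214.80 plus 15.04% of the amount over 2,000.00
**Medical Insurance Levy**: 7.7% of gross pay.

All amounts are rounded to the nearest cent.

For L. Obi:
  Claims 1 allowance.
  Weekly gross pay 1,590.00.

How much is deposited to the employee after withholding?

State Income Tax: taxable = 1,590.00 − 1×94.00 = 1,496.00
  10.74% × 1,496.00 = 160.67
Medical Insurance Levy: 7.7% × 1,590.00 = 122.43
Total withheld: 160.67 + 122.43 = 283.10
Net pay: 1,590.00 − 283.10 = 1,306.90

1,306.90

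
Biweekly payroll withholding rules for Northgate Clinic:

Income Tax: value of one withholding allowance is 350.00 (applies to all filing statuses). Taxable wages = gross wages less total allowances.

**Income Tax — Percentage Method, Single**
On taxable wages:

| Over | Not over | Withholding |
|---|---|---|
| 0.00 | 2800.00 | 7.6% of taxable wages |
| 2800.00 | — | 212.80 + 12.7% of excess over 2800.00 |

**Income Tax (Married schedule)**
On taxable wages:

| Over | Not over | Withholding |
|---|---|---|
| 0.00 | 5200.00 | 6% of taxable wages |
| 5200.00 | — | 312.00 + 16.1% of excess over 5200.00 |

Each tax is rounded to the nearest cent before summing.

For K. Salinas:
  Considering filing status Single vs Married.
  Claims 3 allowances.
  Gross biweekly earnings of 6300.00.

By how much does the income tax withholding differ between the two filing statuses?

Income Tax (Single): taxable = 6300.00 − 3×350.00 = 5250.00
  212.80 + 12.7% × (5250.00 − 2800.00) = 212.80 + 12.7% × 2450.00 = 523.95
Income Tax (Married): taxable = 6300.00 − 3×350.00 = 5250.00
  312.00 + 16.1% × (5250.00 − 5200.00) = 312.00 + 16.1% × 50.00 = 320.05
Difference: |523.95 − 320.05| = 203.90 (higher under Single)

203.90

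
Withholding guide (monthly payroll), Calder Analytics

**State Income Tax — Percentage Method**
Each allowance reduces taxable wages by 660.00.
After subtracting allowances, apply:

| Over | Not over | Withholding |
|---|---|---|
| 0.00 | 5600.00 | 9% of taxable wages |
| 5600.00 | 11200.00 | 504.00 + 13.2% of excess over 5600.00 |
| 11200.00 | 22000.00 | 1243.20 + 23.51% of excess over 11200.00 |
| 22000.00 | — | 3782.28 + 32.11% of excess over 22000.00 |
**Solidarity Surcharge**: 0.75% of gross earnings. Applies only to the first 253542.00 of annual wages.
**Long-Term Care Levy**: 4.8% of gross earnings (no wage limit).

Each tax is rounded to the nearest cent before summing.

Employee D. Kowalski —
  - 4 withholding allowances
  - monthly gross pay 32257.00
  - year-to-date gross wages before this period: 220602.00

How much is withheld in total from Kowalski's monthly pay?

State Income Tax: taxable = 32257.00 − 4×660.00 = 29617.00
  3782.28 + 32.11% × (29617.00 − 22000.00) = 3782.28 + 32.11% × 7617.00 = 6228.10
Solidarity Surcharge: 0.75% × 32257.00 = 241.93
Long-Term Care Levy: 4.8% × 32257.00 = 1548.34
Total: 6228.10 + 241.93 + 1548.34 = 8018.37

8018.37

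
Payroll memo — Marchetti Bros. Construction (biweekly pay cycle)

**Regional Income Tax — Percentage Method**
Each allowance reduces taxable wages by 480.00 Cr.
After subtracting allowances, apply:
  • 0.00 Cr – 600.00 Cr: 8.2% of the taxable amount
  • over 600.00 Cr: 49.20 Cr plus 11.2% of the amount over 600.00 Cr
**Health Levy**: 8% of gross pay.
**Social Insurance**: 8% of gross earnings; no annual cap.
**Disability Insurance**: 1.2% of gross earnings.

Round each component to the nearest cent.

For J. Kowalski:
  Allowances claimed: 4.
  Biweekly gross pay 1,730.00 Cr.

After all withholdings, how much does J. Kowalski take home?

1,432.44 Cr

Regional Income Tax: taxable = 1,730.00 Cr − 4×480.00 Cr = -190.00 Cr
  Taxable ≤ 0 → 0.00 Cr
Health Levy: 8% × 1,730.00 Cr = 138.40 Cr
Social Insurance: 8% × 1,730.00 Cr = 138.40 Cr
Disability Insurance: 1.2% × 1,730.00 Cr = 20.76 Cr
Total withheld: 0.00 Cr + 138.40 Cr + 138.40 Cr + 20.76 Cr = 297.56 Cr
Net pay: 1,730.00 Cr − 297.56 Cr = 1,432.44 Cr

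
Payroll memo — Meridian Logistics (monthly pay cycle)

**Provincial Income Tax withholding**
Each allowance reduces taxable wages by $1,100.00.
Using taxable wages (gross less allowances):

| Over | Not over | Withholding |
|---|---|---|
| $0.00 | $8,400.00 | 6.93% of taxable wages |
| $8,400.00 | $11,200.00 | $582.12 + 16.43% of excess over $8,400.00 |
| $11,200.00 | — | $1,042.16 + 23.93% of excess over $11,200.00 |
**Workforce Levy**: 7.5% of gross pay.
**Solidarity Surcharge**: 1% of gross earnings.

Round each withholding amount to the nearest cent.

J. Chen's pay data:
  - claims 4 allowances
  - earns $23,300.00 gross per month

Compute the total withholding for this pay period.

$4,865.27

Provincial Income Tax: taxable = $23,300.00 − 4×$1,100.00 = $18,900.00
  $1,042.16 + 23.93% × ($18,900.00 − $11,200.00) = $1,042.16 + 23.93% × $7,700.00 = $2,884.77
Workforce Levy: 7.5% × $23,300.00 = $1,747.50
Solidarity Surcharge: 1% × $23,300.00 = $233.00
Total: $2,884.77 + $1,747.50 + $233.00 = $4,865.27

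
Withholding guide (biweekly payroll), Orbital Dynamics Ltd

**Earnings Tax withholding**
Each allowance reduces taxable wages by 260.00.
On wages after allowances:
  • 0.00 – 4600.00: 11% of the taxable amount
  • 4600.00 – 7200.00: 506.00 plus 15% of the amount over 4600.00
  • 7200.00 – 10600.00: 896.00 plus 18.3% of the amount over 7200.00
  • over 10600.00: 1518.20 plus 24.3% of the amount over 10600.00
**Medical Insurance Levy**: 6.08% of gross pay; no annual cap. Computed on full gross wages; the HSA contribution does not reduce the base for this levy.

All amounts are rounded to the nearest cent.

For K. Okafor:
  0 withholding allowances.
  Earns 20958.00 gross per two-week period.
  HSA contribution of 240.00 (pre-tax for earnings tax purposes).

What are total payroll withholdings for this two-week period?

5251.12

Earnings Tax: taxable = 20958.00 − 240.00 = 20718.00
  1518.20 + 24.3% × (20718.00 − 10600.00) = 1518.20 + 24.3% × 10118.00 = 3976.87
Medical Insurance Levy: 6.08% × 20958.00 = 1274.25
Total: 3976.87 + 1274.25 = 5251.12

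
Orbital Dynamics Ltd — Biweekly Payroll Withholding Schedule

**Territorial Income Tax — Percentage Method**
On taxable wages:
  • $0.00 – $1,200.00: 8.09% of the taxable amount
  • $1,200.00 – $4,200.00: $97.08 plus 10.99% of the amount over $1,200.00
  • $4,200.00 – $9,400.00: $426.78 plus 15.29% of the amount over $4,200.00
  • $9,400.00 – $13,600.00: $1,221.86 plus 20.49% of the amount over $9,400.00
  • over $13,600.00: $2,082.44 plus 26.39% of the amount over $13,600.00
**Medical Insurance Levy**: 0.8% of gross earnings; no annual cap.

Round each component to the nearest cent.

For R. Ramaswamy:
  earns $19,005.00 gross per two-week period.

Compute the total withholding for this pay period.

Territorial Income Tax: taxable = $19,005.00
  $2,082.44 + 26.39% × ($19,005.00 − $13,600.00) = $2,082.44 + 26.39% × $5,405.00 = $3,508.82
Medical Insurance Levy: 0.8% × $19,005.00 = $152.04
Total: $3,508.82 + $152.04 = $3,660.86

$3,660.86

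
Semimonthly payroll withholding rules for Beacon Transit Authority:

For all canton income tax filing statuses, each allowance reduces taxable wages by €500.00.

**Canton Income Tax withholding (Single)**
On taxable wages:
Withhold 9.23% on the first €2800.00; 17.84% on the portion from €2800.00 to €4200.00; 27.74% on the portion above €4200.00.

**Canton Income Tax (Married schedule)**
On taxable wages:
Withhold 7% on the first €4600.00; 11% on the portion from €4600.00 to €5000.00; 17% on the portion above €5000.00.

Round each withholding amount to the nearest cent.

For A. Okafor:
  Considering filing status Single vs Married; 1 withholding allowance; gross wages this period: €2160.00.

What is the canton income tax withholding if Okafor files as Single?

Canton Income Tax (Single): taxable = €2160.00 − 1×€500.00 = €1660.00
  9.23% × €1660.00 = €153.22

€153.22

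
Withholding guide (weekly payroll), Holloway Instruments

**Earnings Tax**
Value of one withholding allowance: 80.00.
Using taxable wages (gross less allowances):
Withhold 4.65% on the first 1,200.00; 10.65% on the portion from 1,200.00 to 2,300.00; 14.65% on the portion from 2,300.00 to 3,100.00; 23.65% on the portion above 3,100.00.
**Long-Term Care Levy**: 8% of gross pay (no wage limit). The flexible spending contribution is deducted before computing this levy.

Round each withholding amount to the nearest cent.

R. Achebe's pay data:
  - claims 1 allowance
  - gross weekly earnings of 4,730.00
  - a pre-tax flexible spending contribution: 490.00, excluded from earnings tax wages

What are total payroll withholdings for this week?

880.04

Earnings Tax: taxable = 4,730.00 − 490.00 − 1×80.00 = 4,160.00
  290.15 + 23.65% × (4,160.00 − 3,100.00) = 290.15 + 23.65% × 1,060.00 = 540.84
Long-Term Care Levy: 8% × 4,240.00 = 339.20
Total: 540.84 + 339.20 = 880.04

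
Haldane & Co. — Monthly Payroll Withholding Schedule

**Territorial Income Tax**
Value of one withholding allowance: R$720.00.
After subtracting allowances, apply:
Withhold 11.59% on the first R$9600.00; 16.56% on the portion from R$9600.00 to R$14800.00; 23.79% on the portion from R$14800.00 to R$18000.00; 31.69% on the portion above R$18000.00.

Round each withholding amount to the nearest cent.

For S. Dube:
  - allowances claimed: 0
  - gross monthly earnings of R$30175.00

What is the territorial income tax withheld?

Territorial Income Tax: taxable = R$30175.00
  R$2735.04 + 31.69% × (R$30175.00 − R$18000.00) = R$2735.04 + 31.69% × R$12175.00 = R$6593.30

R$6593.30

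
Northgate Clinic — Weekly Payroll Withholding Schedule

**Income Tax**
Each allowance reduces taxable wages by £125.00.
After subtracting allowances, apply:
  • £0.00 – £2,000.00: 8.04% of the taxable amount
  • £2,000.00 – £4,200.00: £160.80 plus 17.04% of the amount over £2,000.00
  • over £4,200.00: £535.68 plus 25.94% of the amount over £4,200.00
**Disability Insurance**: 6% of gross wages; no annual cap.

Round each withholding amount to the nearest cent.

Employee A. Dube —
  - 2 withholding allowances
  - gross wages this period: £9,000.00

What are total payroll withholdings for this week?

Income Tax: taxable = £9,000.00 − 2×£125.00 = £8,750.00
  £535.68 + 25.94% × (£8,750.00 − £4,200.00) = £535.68 + 25.94% × £4,550.00 = £1,715.95
Disability Insurance: 6% × £9,000.00 = £540.00
Total: £1,715.95 + £540.00 = £2,255.95

£2,255.95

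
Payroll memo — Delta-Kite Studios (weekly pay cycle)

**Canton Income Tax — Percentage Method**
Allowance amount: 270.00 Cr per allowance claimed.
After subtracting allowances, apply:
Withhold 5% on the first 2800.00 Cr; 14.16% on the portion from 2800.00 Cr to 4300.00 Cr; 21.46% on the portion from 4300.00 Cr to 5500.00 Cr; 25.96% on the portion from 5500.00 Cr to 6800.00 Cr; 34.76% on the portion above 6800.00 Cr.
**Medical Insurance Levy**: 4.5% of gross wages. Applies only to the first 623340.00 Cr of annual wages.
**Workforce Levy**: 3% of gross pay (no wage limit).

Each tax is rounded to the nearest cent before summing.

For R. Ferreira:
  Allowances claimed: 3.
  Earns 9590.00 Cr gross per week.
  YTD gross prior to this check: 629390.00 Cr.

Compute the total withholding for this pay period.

1923.35 Cr

Canton Income Tax: taxable = 9590.00 Cr − 3×270.00 Cr = 8780.00 Cr
  947.40 Cr + 34.76% × (8780.00 Cr − 6800.00 Cr) = 947.40 Cr + 34.76% × 1980.00 Cr = 1635.65 Cr
Medical Insurance Levy: YTD 629390.00 Cr ≥ cap 623340.00 Cr → 0.00 Cr
Workforce Levy: 3% × 9590.00 Cr = 287.70 Cr
Total: 1635.65 Cr + 0.00 Cr + 287.70 Cr = 1923.35 Cr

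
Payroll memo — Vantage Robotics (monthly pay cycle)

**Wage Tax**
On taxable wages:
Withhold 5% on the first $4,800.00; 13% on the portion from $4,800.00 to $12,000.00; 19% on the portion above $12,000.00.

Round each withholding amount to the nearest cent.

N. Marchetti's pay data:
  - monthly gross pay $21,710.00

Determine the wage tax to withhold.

$3,020.90

Wage Tax: taxable = $21,710.00
  $1,176.00 + 19% × ($21,710.00 − $12,000.00) = $1,176.00 + 19% × $9,710.00 = $3,020.90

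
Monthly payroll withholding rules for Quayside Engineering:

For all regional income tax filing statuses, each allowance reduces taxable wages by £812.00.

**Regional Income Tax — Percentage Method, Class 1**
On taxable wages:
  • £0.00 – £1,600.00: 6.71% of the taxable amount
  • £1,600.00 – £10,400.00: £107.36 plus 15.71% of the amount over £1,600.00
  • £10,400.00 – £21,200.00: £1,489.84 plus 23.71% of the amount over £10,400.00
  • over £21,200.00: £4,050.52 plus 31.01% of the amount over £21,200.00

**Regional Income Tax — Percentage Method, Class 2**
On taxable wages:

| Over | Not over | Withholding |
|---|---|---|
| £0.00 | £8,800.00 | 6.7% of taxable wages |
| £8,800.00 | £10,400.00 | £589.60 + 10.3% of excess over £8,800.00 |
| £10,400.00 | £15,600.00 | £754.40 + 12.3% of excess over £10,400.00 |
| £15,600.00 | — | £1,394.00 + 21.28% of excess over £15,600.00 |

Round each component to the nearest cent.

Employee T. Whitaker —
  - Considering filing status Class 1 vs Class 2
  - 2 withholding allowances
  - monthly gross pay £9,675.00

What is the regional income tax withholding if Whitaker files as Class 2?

Regional Income Tax (Class 2): taxable = £9,675.00 − 2×£812.00 = £8,051.00
  6.7% × £8,051.00 = £539.42

£539.42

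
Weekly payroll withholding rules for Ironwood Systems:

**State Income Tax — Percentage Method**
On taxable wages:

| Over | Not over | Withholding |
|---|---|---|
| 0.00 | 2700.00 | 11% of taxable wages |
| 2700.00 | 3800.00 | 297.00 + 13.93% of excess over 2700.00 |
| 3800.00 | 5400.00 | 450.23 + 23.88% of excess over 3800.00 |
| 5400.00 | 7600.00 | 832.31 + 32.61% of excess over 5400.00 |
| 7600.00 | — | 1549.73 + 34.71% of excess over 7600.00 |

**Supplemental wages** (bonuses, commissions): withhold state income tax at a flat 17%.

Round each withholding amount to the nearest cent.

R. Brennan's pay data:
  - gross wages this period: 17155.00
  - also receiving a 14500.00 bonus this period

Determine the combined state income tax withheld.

7331.27

State Income Tax: taxable = 17155.00
  1549.73 + 34.71% × (17155.00 − 7600.00) = 1549.73 + 34.71% × 9555.00 = 4866.27
Supplemental (17% flat on bonus): 17% × 14500.00 = 2465.00
Total state income tax: 4866.27 + 2465.00 = 7331.27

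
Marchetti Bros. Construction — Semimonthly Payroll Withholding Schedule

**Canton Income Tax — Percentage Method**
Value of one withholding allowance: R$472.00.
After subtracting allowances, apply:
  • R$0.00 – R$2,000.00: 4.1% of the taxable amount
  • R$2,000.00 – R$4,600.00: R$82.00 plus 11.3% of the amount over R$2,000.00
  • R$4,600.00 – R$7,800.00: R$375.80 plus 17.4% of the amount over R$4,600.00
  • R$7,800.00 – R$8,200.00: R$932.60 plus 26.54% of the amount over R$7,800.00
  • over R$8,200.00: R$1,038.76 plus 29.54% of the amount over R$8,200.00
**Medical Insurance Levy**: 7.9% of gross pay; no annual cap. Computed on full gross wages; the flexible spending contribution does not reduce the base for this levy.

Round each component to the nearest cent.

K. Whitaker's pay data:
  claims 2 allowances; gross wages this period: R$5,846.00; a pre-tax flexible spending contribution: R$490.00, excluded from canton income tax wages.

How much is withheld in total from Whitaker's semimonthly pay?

Canton Income Tax: taxable = R$5,846.00 − R$490.00 − 2×R$472.00 = R$4,412.00
  R$82.00 + 11.3% × (R$4,412.00 − R$2,000.00) = R$82.00 + 11.3% × R$2,412.00 = R$354.56
Medical Insurance Levy: 7.9% × R$5,846.00 = R$461.83
Total: R$354.56 + R$461.83 = R$816.39

R$816.39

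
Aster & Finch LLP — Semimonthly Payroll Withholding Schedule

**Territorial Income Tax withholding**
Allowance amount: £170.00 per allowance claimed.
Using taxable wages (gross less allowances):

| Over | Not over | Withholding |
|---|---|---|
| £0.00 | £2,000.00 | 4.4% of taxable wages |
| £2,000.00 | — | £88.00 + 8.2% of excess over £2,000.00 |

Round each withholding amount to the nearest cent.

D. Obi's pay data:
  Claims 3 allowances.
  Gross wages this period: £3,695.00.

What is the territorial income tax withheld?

£185.17

Territorial Income Tax: taxable = £3,695.00 − 3×£170.00 = £3,185.00
  £88.00 + 8.2% × (£3,185.00 − £2,000.00) = £88.00 + 8.2% × £1,185.00 = £185.17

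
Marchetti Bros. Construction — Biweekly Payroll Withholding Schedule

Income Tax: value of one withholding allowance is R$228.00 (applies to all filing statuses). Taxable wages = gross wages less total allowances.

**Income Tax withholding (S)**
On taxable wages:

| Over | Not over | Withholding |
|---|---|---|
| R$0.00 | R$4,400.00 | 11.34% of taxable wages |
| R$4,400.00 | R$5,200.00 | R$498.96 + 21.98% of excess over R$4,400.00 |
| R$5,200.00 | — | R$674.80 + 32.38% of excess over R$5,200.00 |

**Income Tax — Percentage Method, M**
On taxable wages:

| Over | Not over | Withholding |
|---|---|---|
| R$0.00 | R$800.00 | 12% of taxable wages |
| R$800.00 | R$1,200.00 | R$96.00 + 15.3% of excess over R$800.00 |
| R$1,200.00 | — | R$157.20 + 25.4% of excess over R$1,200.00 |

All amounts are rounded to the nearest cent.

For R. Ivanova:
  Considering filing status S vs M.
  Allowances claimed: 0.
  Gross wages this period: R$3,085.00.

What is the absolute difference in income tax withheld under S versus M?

Income Tax (S): taxable = R$3,085.00
  11.34% × R$3,085.00 = R$349.84
Income Tax (M): taxable = R$3,085.00
  R$157.20 + 25.4% × (R$3,085.00 − R$1,200.00) = R$157.20 + 25.4% × R$1,885.00 = R$635.99
Difference: |R$349.84 − R$635.99| = R$286.15 (higher under M)

R$286.15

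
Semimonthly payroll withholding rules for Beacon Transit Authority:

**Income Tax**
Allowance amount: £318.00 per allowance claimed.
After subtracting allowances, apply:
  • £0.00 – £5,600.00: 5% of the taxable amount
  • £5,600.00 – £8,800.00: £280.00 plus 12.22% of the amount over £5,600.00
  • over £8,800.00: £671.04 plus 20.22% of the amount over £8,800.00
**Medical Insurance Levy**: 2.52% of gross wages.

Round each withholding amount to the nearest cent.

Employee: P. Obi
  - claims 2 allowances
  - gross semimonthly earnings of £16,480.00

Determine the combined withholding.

£2,510.64

Income Tax: taxable = £16,480.00 − 2×£318.00 = £15,844.00
  £671.04 + 20.22% × (£15,844.00 − £8,800.00) = £671.04 + 20.22% × £7,044.00 = £2,095.34
Medical Insurance Levy: 2.52% × £16,480.00 = £415.30
Total: £2,095.34 + £415.30 = £2,510.64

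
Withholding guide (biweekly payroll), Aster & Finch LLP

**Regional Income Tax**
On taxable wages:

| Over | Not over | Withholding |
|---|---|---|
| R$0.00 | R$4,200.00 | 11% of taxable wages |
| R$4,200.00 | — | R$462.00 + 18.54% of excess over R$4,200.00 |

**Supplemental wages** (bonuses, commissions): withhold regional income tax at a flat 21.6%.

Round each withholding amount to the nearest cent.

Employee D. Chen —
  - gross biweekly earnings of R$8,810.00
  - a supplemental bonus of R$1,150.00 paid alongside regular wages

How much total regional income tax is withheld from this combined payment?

R$1,565.09

Regional Income Tax: taxable = R$8,810.00
  R$462.00 + 18.54% × (R$8,810.00 − R$4,200.00) = R$462.00 + 18.54% × R$4,610.00 = R$1,316.69
Supplemental (21.6% flat on bonus): 21.6% × R$1,150.00 = R$248.40
Total regional income tax: R$1,316.69 + R$248.40 = R$1,565.09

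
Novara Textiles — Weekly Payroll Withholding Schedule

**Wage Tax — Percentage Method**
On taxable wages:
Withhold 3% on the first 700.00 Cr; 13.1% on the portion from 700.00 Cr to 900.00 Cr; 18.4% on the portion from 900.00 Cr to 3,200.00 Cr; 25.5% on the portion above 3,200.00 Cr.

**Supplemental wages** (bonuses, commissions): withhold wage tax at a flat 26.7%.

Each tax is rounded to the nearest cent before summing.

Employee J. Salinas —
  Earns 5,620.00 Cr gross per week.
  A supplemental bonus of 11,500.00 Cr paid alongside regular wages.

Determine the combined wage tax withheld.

4,158.00 Cr

Wage Tax: taxable = 5,620.00 Cr
  470.40 Cr + 25.5% × (5,620.00 Cr − 3,200.00 Cr) = 470.40 Cr + 25.5% × 2,420.00 Cr = 1,087.50 Cr
Supplemental (26.7% flat on bonus): 26.7% × 11,500.00 Cr = 3,070.50 Cr
Total wage tax: 1,087.50 Cr + 3,070.50 Cr = 4,158.00 Cr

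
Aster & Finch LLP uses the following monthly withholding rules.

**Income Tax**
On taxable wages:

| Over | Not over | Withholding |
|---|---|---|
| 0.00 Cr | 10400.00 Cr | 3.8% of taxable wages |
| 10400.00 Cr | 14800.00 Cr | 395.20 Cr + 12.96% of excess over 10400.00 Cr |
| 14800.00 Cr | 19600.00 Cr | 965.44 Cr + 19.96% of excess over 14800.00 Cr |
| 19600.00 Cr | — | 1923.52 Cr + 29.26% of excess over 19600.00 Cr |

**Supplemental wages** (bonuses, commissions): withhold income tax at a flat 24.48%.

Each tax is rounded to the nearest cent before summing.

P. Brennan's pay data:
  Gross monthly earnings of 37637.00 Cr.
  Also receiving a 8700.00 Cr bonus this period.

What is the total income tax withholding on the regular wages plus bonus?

9330.91 Cr

Income Tax: taxable = 37637.00 Cr
  1923.52 Cr + 29.26% × (37637.00 Cr − 19600.00 Cr) = 1923.52 Cr + 29.26% × 18037.00 Cr = 7201.15 Cr
Supplemental (24.48% flat on bonus): 24.48% × 8700.00 Cr = 2129.76 Cr
Total income tax: 7201.15 Cr + 2129.76 Cr = 9330.91 Cr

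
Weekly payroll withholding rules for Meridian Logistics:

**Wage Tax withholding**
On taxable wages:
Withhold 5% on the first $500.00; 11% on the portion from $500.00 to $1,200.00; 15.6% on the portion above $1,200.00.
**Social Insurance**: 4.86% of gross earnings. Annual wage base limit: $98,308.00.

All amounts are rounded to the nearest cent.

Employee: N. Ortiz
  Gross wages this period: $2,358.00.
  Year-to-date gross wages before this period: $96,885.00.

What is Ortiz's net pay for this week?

$2,006.19

Wage Tax: taxable = $2,358.00
  $102.00 + 15.6% × ($2,358.00 − $1,200.00) = $102.00 + 15.6% × $1,158.00 = $282.65
Social Insurance: cap $98,308.00 − YTD $96,885.00 = $1,423.00 subject; 4.86% × $1,423.00 = $69.16
Total withheld: $282.65 + $69.16 = $351.81
Net pay: $2,358.00 − $351.81 = $2,006.19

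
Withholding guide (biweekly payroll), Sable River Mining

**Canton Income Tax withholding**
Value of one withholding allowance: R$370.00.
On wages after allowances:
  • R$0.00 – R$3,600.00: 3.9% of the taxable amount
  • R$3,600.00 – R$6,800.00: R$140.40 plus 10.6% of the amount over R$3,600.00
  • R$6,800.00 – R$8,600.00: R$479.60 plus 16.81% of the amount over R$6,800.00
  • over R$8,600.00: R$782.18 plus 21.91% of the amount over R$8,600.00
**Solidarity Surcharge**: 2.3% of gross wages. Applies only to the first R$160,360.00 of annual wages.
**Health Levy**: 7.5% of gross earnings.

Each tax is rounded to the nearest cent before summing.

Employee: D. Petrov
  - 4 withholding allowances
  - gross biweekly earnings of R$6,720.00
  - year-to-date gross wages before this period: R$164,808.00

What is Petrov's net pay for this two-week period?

R$5,901.76

Canton Income Tax: taxable = R$6,720.00 − 4×R$370.00 = R$5,240.00
  R$140.40 + 10.6% × (R$5,240.00 − R$3,600.00) = R$140.40 + 10.6% × R$1,640.00 = R$314.24
Solidarity Surcharge: YTD R$164,808.00 ≥ cap R$160,360.00 → R$0.00
Health Levy: 7.5% × R$6,720.00 = R$504.00
Total withheld: R$314.24 + R$0.00 + R$504.00 = R$818.24
Net pay: R$6,720.00 − R$818.24 = R$5,901.76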